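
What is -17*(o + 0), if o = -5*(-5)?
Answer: -425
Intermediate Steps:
o = 25
-17*(o + 0) = -17*(25 + 0) = -17*25 = -425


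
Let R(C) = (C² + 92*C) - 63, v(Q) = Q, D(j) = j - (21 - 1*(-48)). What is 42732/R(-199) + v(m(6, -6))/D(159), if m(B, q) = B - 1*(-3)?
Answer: 8971/4246 ≈ 2.1128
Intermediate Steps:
m(B, q) = 3 + B (m(B, q) = B + 3 = 3 + B)
D(j) = -69 + j (D(j) = j - (21 + 48) = j - 1*69 = j - 69 = -69 + j)
R(C) = -63 + C² + 92*C
42732/R(-199) + v(m(6, -6))/D(159) = 42732/(-63 + (-199)² + 92*(-199)) + (3 + 6)/(-69 + 159) = 42732/(-63 + 39601 - 18308) + 9/90 = 42732/21230 + 9*(1/90) = 42732*(1/21230) + ⅒ = 21366/10615 + ⅒ = 8971/4246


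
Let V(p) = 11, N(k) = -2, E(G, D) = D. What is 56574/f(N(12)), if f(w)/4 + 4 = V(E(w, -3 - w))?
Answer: 4041/2 ≈ 2020.5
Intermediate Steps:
f(w) = 28 (f(w) = -16 + 4*11 = -16 + 44 = 28)
56574/f(N(12)) = 56574/28 = 56574*(1/28) = 4041/2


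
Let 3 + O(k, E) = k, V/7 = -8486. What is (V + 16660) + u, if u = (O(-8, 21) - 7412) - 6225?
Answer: -56390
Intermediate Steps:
V = -59402 (V = 7*(-8486) = -59402)
O(k, E) = -3 + k
u = -13648 (u = ((-3 - 8) - 7412) - 6225 = (-11 - 7412) - 6225 = -7423 - 6225 = -13648)
(V + 16660) + u = (-59402 + 16660) - 13648 = -42742 - 13648 = -56390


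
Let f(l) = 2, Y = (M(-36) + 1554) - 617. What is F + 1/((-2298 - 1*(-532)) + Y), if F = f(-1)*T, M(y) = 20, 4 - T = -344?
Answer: 563063/809 ≈ 696.00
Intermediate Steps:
T = 348 (T = 4 - 1*(-344) = 4 + 344 = 348)
Y = 957 (Y = (20 + 1554) - 617 = 1574 - 617 = 957)
F = 696 (F = 2*348 = 696)
F + 1/((-2298 - 1*(-532)) + Y) = 696 + 1/((-2298 - 1*(-532)) + 957) = 696 + 1/((-2298 + 532) + 957) = 696 + 1/(-1766 + 957) = 696 + 1/(-809) = 696 - 1/809 = 563063/809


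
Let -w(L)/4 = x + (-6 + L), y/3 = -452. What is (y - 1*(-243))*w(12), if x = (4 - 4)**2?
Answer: 26712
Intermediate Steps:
y = -1356 (y = 3*(-452) = -1356)
x = 0 (x = 0**2 = 0)
w(L) = 24 - 4*L (w(L) = -4*(0 + (-6 + L)) = -4*(-6 + L) = 24 - 4*L)
(y - 1*(-243))*w(12) = (-1356 - 1*(-243))*(24 - 4*12) = (-1356 + 243)*(24 - 48) = -1113*(-24) = 26712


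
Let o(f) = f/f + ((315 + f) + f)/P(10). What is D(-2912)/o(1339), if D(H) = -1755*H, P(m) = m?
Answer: 187200/11 ≈ 17018.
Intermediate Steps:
o(f) = 65/2 + f/5 (o(f) = f/f + ((315 + f) + f)/10 = 1 + (315 + 2*f)*(⅒) = 1 + (63/2 + f/5) = 65/2 + f/5)
D(-2912)/o(1339) = (-1755*(-2912))/(65/2 + (⅕)*1339) = 5110560/(65/2 + 1339/5) = 5110560/(3003/10) = 5110560*(10/3003) = 187200/11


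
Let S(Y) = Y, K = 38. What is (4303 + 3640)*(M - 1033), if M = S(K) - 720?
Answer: -13622245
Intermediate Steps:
M = -682 (M = 38 - 720 = -682)
(4303 + 3640)*(M - 1033) = (4303 + 3640)*(-682 - 1033) = 7943*(-1715) = -13622245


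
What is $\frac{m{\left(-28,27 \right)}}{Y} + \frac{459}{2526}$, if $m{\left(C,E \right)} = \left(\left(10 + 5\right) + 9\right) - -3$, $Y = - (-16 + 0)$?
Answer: $\frac{12591}{6736} \approx 1.8692$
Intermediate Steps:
$Y = 16$ ($Y = \left(-1\right) \left(-16\right) = 16$)
$m{\left(C,E \right)} = 27$ ($m{\left(C,E \right)} = \left(15 + 9\right) + 3 = 24 + 3 = 27$)
$\frac{m{\left(-28,27 \right)}}{Y} + \frac{459}{2526} = \frac{27}{16} + \frac{459}{2526} = 27 \cdot \frac{1}{16} + 459 \cdot \frac{1}{2526} = \frac{27}{16} + \frac{153}{842} = \frac{12591}{6736}$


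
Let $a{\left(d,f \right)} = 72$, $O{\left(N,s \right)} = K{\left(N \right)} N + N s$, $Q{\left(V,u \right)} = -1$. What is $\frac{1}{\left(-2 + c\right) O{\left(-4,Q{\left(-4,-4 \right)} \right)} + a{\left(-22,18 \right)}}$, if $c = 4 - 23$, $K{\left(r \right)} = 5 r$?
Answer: $- \frac{1}{1692} \approx -0.00059102$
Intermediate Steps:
$O{\left(N,s \right)} = 5 N^{2} + N s$ ($O{\left(N,s \right)} = 5 N N + N s = 5 N^{2} + N s$)
$c = -19$
$\frac{1}{\left(-2 + c\right) O{\left(-4,Q{\left(-4,-4 \right)} \right)} + a{\left(-22,18 \right)}} = \frac{1}{\left(-2 - 19\right) \left(- 4 \left(-1 + 5 \left(-4\right)\right)\right) + 72} = \frac{1}{- 21 \left(- 4 \left(-1 - 20\right)\right) + 72} = \frac{1}{- 21 \left(\left(-4\right) \left(-21\right)\right) + 72} = \frac{1}{\left(-21\right) 84 + 72} = \frac{1}{-1764 + 72} = \frac{1}{-1692} = - \frac{1}{1692}$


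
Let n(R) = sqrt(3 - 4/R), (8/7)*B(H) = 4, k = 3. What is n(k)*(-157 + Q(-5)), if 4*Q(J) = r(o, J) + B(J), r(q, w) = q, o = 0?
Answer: -1249*sqrt(15)/24 ≈ -201.56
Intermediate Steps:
B(H) = 7/2 (B(H) = (7/8)*4 = 7/2)
Q(J) = 7/8 (Q(J) = (0 + 7/2)/4 = (1/4)*(7/2) = 7/8)
n(k)*(-157 + Q(-5)) = sqrt(3 - 4/3)*(-157 + 7/8) = sqrt(3 - 4*1/3)*(-1249/8) = sqrt(3 - 4/3)*(-1249/8) = sqrt(5/3)*(-1249/8) = (sqrt(15)/3)*(-1249/8) = -1249*sqrt(15)/24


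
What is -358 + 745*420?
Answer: 312542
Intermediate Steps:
-358 + 745*420 = -358 + 312900 = 312542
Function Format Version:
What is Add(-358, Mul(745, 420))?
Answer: 312542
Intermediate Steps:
Add(-358, Mul(745, 420)) = Add(-358, 312900) = 312542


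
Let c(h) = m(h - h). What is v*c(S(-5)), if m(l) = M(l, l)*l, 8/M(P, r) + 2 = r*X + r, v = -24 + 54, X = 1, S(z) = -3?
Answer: 0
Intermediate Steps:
v = 30
M(P, r) = 8/(-2 + 2*r) (M(P, r) = 8/(-2 + (r*1 + r)) = 8/(-2 + (r + r)) = 8/(-2 + 2*r))
m(l) = 4*l/(-1 + l) (m(l) = (4/(-1 + l))*l = 4*l/(-1 + l))
c(h) = 0 (c(h) = 4*(h - h)/(-1 + (h - h)) = 4*0/(-1 + 0) = 4*0/(-1) = 4*0*(-1) = 0)
v*c(S(-5)) = 30*0 = 0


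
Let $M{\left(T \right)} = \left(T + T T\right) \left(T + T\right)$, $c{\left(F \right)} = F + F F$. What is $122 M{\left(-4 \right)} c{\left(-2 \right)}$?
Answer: $-23424$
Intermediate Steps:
$c{\left(F \right)} = F + F^{2}$
$M{\left(T \right)} = 2 T \left(T + T^{2}\right)$ ($M{\left(T \right)} = \left(T + T^{2}\right) 2 T = 2 T \left(T + T^{2}\right)$)
$122 M{\left(-4 \right)} c{\left(-2 \right)} = 122 \cdot 2 \left(-4\right)^{2} \left(1 - 4\right) \left(- 2 \left(1 - 2\right)\right) = 122 \cdot 2 \cdot 16 \left(-3\right) \left(\left(-2\right) \left(-1\right)\right) = 122 \left(\left(-96\right) 2\right) = 122 \left(-192\right) = -23424$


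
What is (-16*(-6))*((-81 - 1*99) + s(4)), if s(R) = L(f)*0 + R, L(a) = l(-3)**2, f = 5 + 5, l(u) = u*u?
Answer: -16896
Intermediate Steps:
l(u) = u**2
f = 10
L(a) = 81 (L(a) = ((-3)**2)**2 = 9**2 = 81)
s(R) = R (s(R) = 81*0 + R = 0 + R = R)
(-16*(-6))*((-81 - 1*99) + s(4)) = (-16*(-6))*((-81 - 1*99) + 4) = 96*((-81 - 99) + 4) = 96*(-180 + 4) = 96*(-176) = -16896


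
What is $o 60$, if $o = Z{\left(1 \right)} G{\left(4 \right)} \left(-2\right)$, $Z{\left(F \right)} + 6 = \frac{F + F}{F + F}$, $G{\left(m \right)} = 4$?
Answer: $2400$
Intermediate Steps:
$Z{\left(F \right)} = -5$ ($Z{\left(F \right)} = -6 + \frac{F + F}{F + F} = -6 + \frac{2 F}{2 F} = -6 + 2 F \frac{1}{2 F} = -6 + 1 = -5$)
$o = 40$ ($o = \left(-5\right) 4 \left(-2\right) = \left(-20\right) \left(-2\right) = 40$)
$o 60 = 40 \cdot 60 = 2400$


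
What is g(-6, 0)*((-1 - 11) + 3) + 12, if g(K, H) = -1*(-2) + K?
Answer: 48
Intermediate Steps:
g(K, H) = 2 + K
g(-6, 0)*((-1 - 11) + 3) + 12 = (2 - 6)*((-1 - 11) + 3) + 12 = -4*(-12 + 3) + 12 = -4*(-9) + 12 = 36 + 12 = 48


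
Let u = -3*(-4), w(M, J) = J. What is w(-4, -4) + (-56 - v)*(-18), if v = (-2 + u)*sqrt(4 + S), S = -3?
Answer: 1184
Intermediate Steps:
u = 12
v = 10 (v = (-2 + 12)*sqrt(4 - 3) = 10*sqrt(1) = 10*1 = 10)
w(-4, -4) + (-56 - v)*(-18) = -4 + (-56 - 1*10)*(-18) = -4 + (-56 - 10)*(-18) = -4 - 66*(-18) = -4 + 1188 = 1184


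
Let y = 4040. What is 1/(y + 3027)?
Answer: 1/7067 ≈ 0.00014150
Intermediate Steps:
1/(y + 3027) = 1/(4040 + 3027) = 1/7067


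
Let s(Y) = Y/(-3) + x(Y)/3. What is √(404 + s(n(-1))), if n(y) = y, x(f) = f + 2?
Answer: √3642/3 ≈ 20.116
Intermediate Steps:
x(f) = 2 + f
s(Y) = ⅔ (s(Y) = Y/(-3) + (2 + Y)/3 = Y*(-⅓) + (2 + Y)*(⅓) = -Y/3 + (⅔ + Y/3) = ⅔)
√(404 + s(n(-1))) = √(404 + ⅔) = √(1214/3) = √3642/3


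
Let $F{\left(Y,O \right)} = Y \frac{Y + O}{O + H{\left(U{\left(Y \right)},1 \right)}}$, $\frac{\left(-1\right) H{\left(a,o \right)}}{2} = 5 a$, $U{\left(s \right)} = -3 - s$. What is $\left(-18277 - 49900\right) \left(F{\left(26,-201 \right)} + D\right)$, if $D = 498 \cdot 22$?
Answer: $- \frac{66168096518}{89} \approx -7.4346 \cdot 10^{8}$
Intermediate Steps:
$H{\left(a,o \right)} = - 10 a$ ($H{\left(a,o \right)} = - 2 \cdot 5 a = - 10 a$)
$D = 10956$
$F{\left(Y,O \right)} = \frac{Y \left(O + Y\right)}{30 + O + 10 Y}$ ($F{\left(Y,O \right)} = Y \frac{Y + O}{O - 10 \left(-3 - Y\right)} = Y \frac{O + Y}{O + \left(30 + 10 Y\right)} = Y \frac{O + Y}{30 + O + 10 Y} = \frac{Y \left(O + Y\right)}{30 + O + 10 Y}$)
$\left(-18277 - 49900\right) \left(F{\left(26,-201 \right)} + D\right) = \left(-18277 - 49900\right) \left(\frac{26 \left(-201 + 26\right)}{30 - 201 + 10 \cdot 26} + 10956\right) = - 68177 \left(26 \frac{1}{30 - 201 + 260} \left(-175\right) + 10956\right) = - 68177 \left(26 \cdot \frac{1}{89} \left(-175\right) + 10956\right) = - 68177 \left(- \frac{4550}{89} + 10956\right) = \left(-68177\right) \frac{970534}{89} = - \frac{66168096518}{89}$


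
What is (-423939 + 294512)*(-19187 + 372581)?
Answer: -45738725238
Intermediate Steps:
(-423939 + 294512)*(-19187 + 372581) = -129427*353394 = -45738725238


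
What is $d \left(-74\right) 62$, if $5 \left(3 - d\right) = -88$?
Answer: $- \frac{472564}{5} \approx -94513.0$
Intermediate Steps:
$d = \frac{103}{5}$ ($d = 3 - - \frac{88}{5} = 3 + \frac{88}{5} = \frac{103}{5} \approx 20.6$)
$d \left(-74\right) 62 = \frac{103}{5} \left(-74\right) 62 = \left(- \frac{7622}{5}\right) 62 = - \frac{472564}{5}$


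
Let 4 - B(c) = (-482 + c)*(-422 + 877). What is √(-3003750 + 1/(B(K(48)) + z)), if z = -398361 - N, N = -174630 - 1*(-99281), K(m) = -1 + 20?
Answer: I*√37910177508296093/112343 ≈ 1733.1*I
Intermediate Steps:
K(m) = 19
N = -75349 (N = -174630 + 99281 = -75349)
B(c) = 219314 - 455*c (B(c) = 4 - (-482 + c)*(-422 + 877) = 4 - (-482 + c)*455 = 4 - (-219310 + 455*c) = 4 + (219310 - 455*c) = 219314 - 455*c)
z = -323012 (z = -398361 - 1*(-75349) = -398361 + 75349 = -323012)
√(-3003750 + 1/(B(K(48)) + z)) = √(-3003750 + 1/((219314 - 455*19) - 323012)) = √(-3003750 + 1/((219314 - 8645) - 323012)) = √(-3003750 + 1/(210669 - 323012)) = √(-3003750 + 1/(-112343)) = √(-3003750 - 1/112343) = √(-337450286251/112343) = I*√37910177508296093/112343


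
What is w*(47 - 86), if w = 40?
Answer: -1560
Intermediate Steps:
w*(47 - 86) = 40*(47 - 86) = 40*(-39) = -1560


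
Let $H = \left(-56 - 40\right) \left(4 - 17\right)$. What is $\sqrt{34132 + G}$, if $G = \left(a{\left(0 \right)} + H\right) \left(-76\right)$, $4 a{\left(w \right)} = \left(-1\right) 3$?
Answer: $i \sqrt{60659} \approx 246.29 i$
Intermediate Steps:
$a{\left(w \right)} = - \frac{3}{4}$ ($a{\left(w \right)} = \frac{\left(-1\right) 3}{4} = \frac{1}{4} \left(-3\right) = - \frac{3}{4}$)
$H = 1248$ ($H = \left(-96\right) \left(-13\right) = 1248$)
$G = -94791$ ($G = \left(- \frac{3}{4} + 1248\right) \left(-76\right) = \frac{4989}{4} \left(-76\right) = -94791$)
$\sqrt{34132 + G} = \sqrt{34132 - 94791} = \sqrt{-60659} = i \sqrt{60659}$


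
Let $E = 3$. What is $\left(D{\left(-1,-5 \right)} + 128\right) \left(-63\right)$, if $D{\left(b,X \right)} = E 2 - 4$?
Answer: $-8190$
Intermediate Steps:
$D{\left(b,X \right)} = 2$ ($D{\left(b,X \right)} = 3 \cdot 2 - 4 = 6 - 4 = 2$)
$\left(D{\left(-1,-5 \right)} + 128\right) \left(-63\right) = \left(2 + 128\right) \left(-63\right) = 130 \left(-63\right) = -8190$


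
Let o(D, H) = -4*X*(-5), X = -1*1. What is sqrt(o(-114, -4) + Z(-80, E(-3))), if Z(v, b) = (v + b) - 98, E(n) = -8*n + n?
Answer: I*sqrt(177) ≈ 13.304*I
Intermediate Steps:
X = -1
o(D, H) = -20 (o(D, H) = -4*(-1)*(-5) = 4*(-5) = -20)
E(n) = -7*n
Z(v, b) = -98 + b + v (Z(v, b) = (b + v) - 98 = -98 + b + v)
sqrt(o(-114, -4) + Z(-80, E(-3))) = sqrt(-20 + (-98 - 7*(-3) - 80)) = sqrt(-20 + (-98 + 21 - 80)) = sqrt(-20 - 157) = sqrt(-177) = I*sqrt(177)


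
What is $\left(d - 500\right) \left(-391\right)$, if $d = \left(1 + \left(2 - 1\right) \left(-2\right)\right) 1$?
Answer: $195891$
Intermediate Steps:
$d = -1$ ($d = \left(1 + 1 \left(-2\right)\right) 1 = \left(1 - 2\right) 1 = \left(-1\right) 1 = -1$)
$\left(d - 500\right) \left(-391\right) = \left(-1 - 500\right) \left(-391\right) = \left(-501\right) \left(-391\right) = 195891$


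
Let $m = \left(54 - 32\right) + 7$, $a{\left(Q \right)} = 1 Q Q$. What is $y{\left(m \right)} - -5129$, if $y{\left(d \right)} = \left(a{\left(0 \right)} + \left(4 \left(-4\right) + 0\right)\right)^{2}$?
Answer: $5385$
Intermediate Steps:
$a{\left(Q \right)} = Q^{2}$ ($a{\left(Q \right)} = Q Q = Q^{2}$)
$m = 29$ ($m = 22 + 7 = 29$)
$y{\left(d \right)} = 256$ ($y{\left(d \right)} = \left(0^{2} + \left(4 \left(-4\right) + 0\right)\right)^{2} = \left(0 + \left(-16 + 0\right)\right)^{2} = \left(0 - 16\right)^{2} = \left(-16\right)^{2} = 256$)
$y{\left(m \right)} - -5129 = 256 - -5129 = 256 + \left(-1 + 5130\right) = 256 + 5129 = 5385$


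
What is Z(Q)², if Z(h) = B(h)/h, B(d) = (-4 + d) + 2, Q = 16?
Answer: 49/64 ≈ 0.76563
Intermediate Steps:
B(d) = -2 + d
Z(h) = (-2 + h)/h
Z(Q)² = ((-2 + 16)/16)² = ((1/16)*14)² = (7/8)² = 49/64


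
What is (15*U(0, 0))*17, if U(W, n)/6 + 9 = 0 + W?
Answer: -13770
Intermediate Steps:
U(W, n) = -54 + 6*W (U(W, n) = -54 + 6*(0 + W) = -54 + 6*W)
(15*U(0, 0))*17 = (15*(-54 + 6*0))*17 = (15*(-54 + 0))*17 = (15*(-54))*17 = -810*17 = -13770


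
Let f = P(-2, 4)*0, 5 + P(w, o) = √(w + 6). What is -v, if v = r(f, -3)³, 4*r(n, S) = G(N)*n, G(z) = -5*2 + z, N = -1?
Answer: 0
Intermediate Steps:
P(w, o) = -5 + √(6 + w) (P(w, o) = -5 + √(w + 6) = -5 + √(6 + w))
G(z) = -10 + z
f = 0 (f = (-5 + √(6 - 2))*0 = (-5 + √4)*0 = (-5 + 2)*0 = -3*0 = 0)
r(n, S) = -11*n/4 (r(n, S) = ((-10 - 1)*n)/4 = (-11*n)/4 = -11*n/4)
v = 0 (v = (-11/4*0)³ = 0³ = 0)
-v = -1*0 = 0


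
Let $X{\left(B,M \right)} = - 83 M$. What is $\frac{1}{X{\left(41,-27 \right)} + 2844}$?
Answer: $\frac{1}{5085} \approx 0.00019666$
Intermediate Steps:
$\frac{1}{X{\left(41,-27 \right)} + 2844} = \frac{1}{\left(-83\right) \left(-27\right) + 2844} = \frac{1}{2241 + 2844} = \frac{1}{5085}$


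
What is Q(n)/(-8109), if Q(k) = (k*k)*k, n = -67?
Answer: 300763/8109 ≈ 37.090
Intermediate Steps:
Q(k) = k³ (Q(k) = k²*k = k³)
Q(n)/(-8109) = (-67)³/(-8109) = -300763*(-1/8109) = 300763/8109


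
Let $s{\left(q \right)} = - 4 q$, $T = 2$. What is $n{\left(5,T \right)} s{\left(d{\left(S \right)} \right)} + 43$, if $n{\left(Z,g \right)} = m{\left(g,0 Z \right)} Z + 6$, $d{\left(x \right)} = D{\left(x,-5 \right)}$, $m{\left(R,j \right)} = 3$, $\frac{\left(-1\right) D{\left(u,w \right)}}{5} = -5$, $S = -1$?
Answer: $-2057$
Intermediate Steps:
$D{\left(u,w \right)} = 25$ ($D{\left(u,w \right)} = \left(-5\right) \left(-5\right) = 25$)
$d{\left(x \right)} = 25$
$n{\left(Z,g \right)} = 6 + 3 Z$ ($n{\left(Z,g \right)} = 3 Z + 6 = 6 + 3 Z$)
$n{\left(5,T \right)} s{\left(d{\left(S \right)} \right)} + 43 = \left(6 + 3 \cdot 5\right) \left(\left(-4\right) 25\right) + 43 = \left(6 + 15\right) \left(-100\right) + 43 = 21 \left(-100\right) + 43 = -2100 + 43 = -2057$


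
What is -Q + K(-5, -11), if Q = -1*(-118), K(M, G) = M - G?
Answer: -112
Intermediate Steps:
Q = 118
-Q + K(-5, -11) = -1*118 + (-5 - 1*(-11)) = -118 + (-5 + 11) = -118 + 6 = -112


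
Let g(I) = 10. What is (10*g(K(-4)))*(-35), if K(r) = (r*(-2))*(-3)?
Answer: -3500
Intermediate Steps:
K(r) = 6*r (K(r) = -2*r*(-3) = 6*r)
(10*g(K(-4)))*(-35) = (10*10)*(-35) = 100*(-35) = -3500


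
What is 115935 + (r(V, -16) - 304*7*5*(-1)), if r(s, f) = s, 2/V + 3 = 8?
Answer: 632877/5 ≈ 1.2658e+5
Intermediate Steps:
V = ⅖ (V = 2/(-3 + 8) = 2/5 = 2*(⅕) = ⅖ ≈ 0.40000)
115935 + (r(V, -16) - 304*7*5*(-1)) = 115935 + (⅖ - 304*7*5*(-1)) = 115935 + (⅖ - 10640*(-1)) = 115935 + (⅖ - 304*(-35)) = 115935 + (⅖ + 10640) = 115935 + 53202/5 = 632877/5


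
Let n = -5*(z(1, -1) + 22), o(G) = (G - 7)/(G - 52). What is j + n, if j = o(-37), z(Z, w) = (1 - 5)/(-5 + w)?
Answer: -30128/267 ≈ -112.84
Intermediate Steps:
z(Z, w) = -4/(-5 + w)
o(G) = (-7 + G)/(-52 + G)
n = -340/3 (n = -5*(-4/(-5 - 1) + 22) = -5*(-4/(-6) + 22) = -5*(-4*(-1/6) + 22) = -5*(2/3 + 22) = -5*68/3 = -340/3 ≈ -113.33)
j = 44/89 (j = (-7 - 37)/(-52 - 37) = -44/(-89) = -1/89*(-44) = 44/89 ≈ 0.49438)
j + n = 44/89 - 340/3 = -30128/267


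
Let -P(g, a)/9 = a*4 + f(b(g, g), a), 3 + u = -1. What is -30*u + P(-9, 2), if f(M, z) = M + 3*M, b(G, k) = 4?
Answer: -96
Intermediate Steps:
f(M, z) = 4*M
u = -4 (u = -3 - 1 = -4)
P(g, a) = -144 - 36*a (P(g, a) = -9*(a*4 + 4*4) = -9*(4*a + 16) = -9*(16 + 4*a) = -144 - 36*a)
-30*u + P(-9, 2) = -30*(-4) + (-144 - 36*2) = 120 + (-144 - 72) = 120 - 216 = -96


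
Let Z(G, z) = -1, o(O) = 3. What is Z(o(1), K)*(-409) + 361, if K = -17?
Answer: 770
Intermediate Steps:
Z(o(1), K)*(-409) + 361 = -1*(-409) + 361 = 409 + 361 = 770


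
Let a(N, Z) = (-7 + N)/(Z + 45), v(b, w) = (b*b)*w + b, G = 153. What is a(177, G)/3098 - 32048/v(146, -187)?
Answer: 5083995553/611248805046 ≈ 0.0083174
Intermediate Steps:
v(b, w) = b + w*b**2 (v(b, w) = b**2*w + b = w*b**2 + b = b + w*b**2)
a(N, Z) = (-7 + N)/(45 + Z)
a(177, G)/3098 - 32048/v(146, -187) = ((-7 + 177)/(45 + 153))/3098 - 32048*1/(146*(1 + 146*(-187))) = (170/198)*(1/3098) - 32048*1/(146*(1 - 27302)) = ((1/198)*170)*(1/3098) - 32048/(146*(-27301)) = (85/99)*(1/3098) - 32048/(-3985946) = 85/306702 - 32048*(-1/3985946) = 85/306702 + 16024/1992973 = 5083995553/611248805046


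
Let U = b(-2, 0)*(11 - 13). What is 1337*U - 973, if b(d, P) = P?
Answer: -973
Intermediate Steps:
U = 0 (U = 0*(11 - 13) = 0*(-2) = 0)
1337*U - 973 = 1337*0 - 973 = 0 - 973 = -973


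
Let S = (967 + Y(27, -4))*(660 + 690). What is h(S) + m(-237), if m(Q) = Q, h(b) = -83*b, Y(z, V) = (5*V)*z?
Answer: -47845587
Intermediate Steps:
Y(z, V) = 5*V*z
S = 576450 (S = (967 + 5*(-4)*27)*(660 + 690) = (967 - 540)*1350 = 427*1350 = 576450)
h(S) + m(-237) = -83*576450 - 237 = -47845350 - 237 = -47845587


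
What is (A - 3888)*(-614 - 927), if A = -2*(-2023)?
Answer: -243478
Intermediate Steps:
A = 4046
(A - 3888)*(-614 - 927) = (4046 - 3888)*(-614 - 927) = 158*(-1541) = -243478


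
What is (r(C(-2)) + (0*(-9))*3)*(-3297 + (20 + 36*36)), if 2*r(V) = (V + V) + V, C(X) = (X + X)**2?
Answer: -47544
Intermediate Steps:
C(X) = 4*X**2 (C(X) = (2*X)**2 = 4*X**2)
r(V) = 3*V/2 (r(V) = ((V + V) + V)/2 = (2*V + V)/2 = (3*V)/2 = 3*V/2)
(r(C(-2)) + (0*(-9))*3)*(-3297 + (20 + 36*36)) = (3*(4*(-2)**2)/2 + (0*(-9))*3)*(-3297 + (20 + 36*36)) = (3*(4*4)/2 + 0*3)*(-3297 + (20 + 1296)) = ((3/2)*16 + 0)*(-3297 + 1316) = (24 + 0)*(-1981) = 24*(-1981) = -47544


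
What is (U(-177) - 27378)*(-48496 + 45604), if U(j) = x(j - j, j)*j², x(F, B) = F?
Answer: 79177176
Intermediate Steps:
U(j) = 0 (U(j) = (j - j)*j² = 0*j² = 0)
(U(-177) - 27378)*(-48496 + 45604) = (0 - 27378)*(-48496 + 45604) = -27378*(-2892) = 79177176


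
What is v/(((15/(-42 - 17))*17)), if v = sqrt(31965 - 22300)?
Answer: -59*sqrt(9665)/255 ≈ -22.746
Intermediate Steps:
v = sqrt(9665) ≈ 98.311
v/(((15/(-42 - 17))*17)) = sqrt(9665)/(((15/(-42 - 17))*17)) = sqrt(9665)/(((15/(-59))*17)) = sqrt(9665)/((-1/59*15*17)) = sqrt(9665)/((-15/59*17)) = sqrt(9665)/(-255/59) = sqrt(9665)*(-59/255) = -59*sqrt(9665)/255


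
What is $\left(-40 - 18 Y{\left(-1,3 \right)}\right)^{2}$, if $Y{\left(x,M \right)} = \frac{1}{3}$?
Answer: $2116$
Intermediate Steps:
$Y{\left(x,M \right)} = \frac{1}{3}$
$\left(-40 - 18 Y{\left(-1,3 \right)}\right)^{2} = \left(-40 - 6\right)^{2} = \left(-46\right)^{2} = 2116$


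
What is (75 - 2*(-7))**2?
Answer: 7921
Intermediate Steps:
(75 - 2*(-7))**2 = (75 + 14)**2 = 89**2 = 7921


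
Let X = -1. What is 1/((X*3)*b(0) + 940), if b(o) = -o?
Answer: 1/940 ≈ 0.0010638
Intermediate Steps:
1/((X*3)*b(0) + 940) = 1/((-1*3)*(-1*0) + 940) = 1/(-3*0 + 940) = 1/(0 + 940) = 1/940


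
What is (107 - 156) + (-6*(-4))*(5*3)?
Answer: 311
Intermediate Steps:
(107 - 156) + (-6*(-4))*(5*3) = -49 + 24*15 = -49 + 360 = 311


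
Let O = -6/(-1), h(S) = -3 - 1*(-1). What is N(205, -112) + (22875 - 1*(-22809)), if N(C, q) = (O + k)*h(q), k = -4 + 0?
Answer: 45680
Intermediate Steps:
k = -4
h(S) = -2 (h(S) = -3 + 1 = -2)
O = 6 (O = -6*(-1) = 6)
N(C, q) = -4 (N(C, q) = (6 - 4)*(-2) = 2*(-2) = -4)
N(205, -112) + (22875 - 1*(-22809)) = -4 + (22875 - 1*(-22809)) = -4 + (22875 + 22809) = -4 + 45684 = 45680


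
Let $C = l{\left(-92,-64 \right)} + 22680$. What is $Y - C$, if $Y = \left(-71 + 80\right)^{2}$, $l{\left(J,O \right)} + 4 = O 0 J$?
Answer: $-22595$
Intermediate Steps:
$l{\left(J,O \right)} = -4$ ($l{\left(J,O \right)} = -4 + O 0 J = -4 + 0 J = -4 + 0 = -4$)
$C = 22676$ ($C = -4 + 22680 = 22676$)
$Y = 81$ ($Y = 9^{2} = 81$)
$Y - C = 81 - 22676 = -22595$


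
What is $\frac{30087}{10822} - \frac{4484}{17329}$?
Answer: $\frac{472851775}{187534438} \approx 2.5214$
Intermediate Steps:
$\frac{30087}{10822} - \frac{4484}{17329} = \frac{472851775}{187534438}$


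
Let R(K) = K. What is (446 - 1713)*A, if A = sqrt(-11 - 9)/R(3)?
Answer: -2534*I*sqrt(5)/3 ≈ -1888.7*I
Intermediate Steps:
A = 2*I*sqrt(5)/3 (A = sqrt(-11 - 9)/3 = sqrt(-20)*(1/3) = (2*I*sqrt(5))*(1/3) = 2*I*sqrt(5)/3 ≈ 1.4907*I)
(446 - 1713)*A = (446 - 1713)*(2*I*sqrt(5)/3) = -2534*I*sqrt(5)/3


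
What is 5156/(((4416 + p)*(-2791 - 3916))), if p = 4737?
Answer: -5156/61389171 ≈ -8.3989e-5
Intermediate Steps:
5156/(((4416 + p)*(-2791 - 3916))) = 5156/(((4416 + 4737)*(-2791 - 3916))) = 5156/((9153*(-6707))) = 5156/(-61389171) = 5156*(-1/61389171) = -5156/61389171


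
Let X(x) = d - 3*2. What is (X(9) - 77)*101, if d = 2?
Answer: -8181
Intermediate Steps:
X(x) = -4 (X(x) = 2 - 3*2 = 2 - 6 = -4)
(X(9) - 77)*101 = (-4 - 77)*101 = -81*101 = -8181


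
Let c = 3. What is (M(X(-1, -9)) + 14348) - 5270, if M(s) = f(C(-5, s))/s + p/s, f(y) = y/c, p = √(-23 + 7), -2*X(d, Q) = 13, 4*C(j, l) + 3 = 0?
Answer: 236029/26 - 8*I/13 ≈ 9078.0 - 0.61539*I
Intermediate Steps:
C(j, l) = -¾ (C(j, l) = -¾ + (¼)*0 = -¾ + 0 = -¾)
X(d, Q) = -13/2 (X(d, Q) = -½*13 = -13/2)
p = 4*I (p = √(-16) = 4*I ≈ 4.0*I)
f(y) = y/3
M(s) = -1/(4*s) + 4*I/s (M(s) = ((⅓)*(-¾))/s + (4*I)/s = -1/(4*s) + 4*I/s)
(M(X(-1, -9)) + 14348) - 5270 = ((-1 + 16*I)/(4*(-13/2)) + 14348) - 5270 = ((¼)*(-2/13)*(-1 + 16*I) + 14348) - 5270 = ((1/26 - 8*I/13) + 14348) - 5270 = (373049/26 - 8*I/13) - 5270 = 236029/26 - 8*I/13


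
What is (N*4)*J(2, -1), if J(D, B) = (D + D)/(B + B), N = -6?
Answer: 48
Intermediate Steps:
J(D, B) = D/B (J(D, B) = (2*D)/((2*B)) = (2*D)*(1/(2*B)) = D/B)
(N*4)*J(2, -1) = (-6*4)*(2/(-1)) = -48*(-1) = -24*(-2) = 48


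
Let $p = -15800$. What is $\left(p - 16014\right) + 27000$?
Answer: $-4814$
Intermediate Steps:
$\left(p - 16014\right) + 27000 = \left(-15800 - 16014\right) + 27000 = -31814 + 27000 = -4814$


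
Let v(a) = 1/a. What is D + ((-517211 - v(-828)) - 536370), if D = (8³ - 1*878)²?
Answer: -761449499/828 ≈ -9.1963e+5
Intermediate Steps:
D = 133956 (D = (512 - 878)² = (-366)² = 133956)
D + ((-517211 - v(-828)) - 536370) = 133956 + ((-517211 - 1/(-828)) - 536370) = 133956 + ((-517211 - 1*(-1/828)) - 536370) = 133956 + ((-517211 + 1/828) - 536370) = 133956 + (-428250707/828 - 536370) = 133956 - 872365067/828 = -761449499/828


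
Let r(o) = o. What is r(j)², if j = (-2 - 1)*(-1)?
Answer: 9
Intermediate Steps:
j = 3 (j = -3*(-1) = 3)
r(j)² = 3² = 9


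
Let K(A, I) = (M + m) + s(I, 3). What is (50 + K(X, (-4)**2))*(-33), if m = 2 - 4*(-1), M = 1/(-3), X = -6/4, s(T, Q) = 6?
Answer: -2035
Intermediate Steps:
X = -3/2 (X = -6*1/4 = -3/2 ≈ -1.5000)
M = -1/3 ≈ -0.33333
m = 6 (m = 2 + 4 = 6)
K(A, I) = 35/3 (K(A, I) = (-1/3 + 6) + 6 = 17/3 + 6 = 35/3)
(50 + K(X, (-4)**2))*(-33) = (50 + 35/3)*(-33) = (185/3)*(-33) = -2035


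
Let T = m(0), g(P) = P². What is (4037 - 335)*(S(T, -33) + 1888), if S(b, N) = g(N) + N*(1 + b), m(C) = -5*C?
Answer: 10898688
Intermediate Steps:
T = 0 (T = -5*0 = 0)
S(b, N) = N² + N*(1 + b)
(4037 - 335)*(S(T, -33) + 1888) = (4037 - 335)*(-33*(1 - 33 + 0) + 1888) = 3702*(-33*(-32) + 1888) = 3702*(1056 + 1888) = 3702*2944 = 10898688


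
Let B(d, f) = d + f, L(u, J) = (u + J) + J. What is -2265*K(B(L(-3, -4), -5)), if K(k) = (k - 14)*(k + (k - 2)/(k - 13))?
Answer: -30305700/29 ≈ -1.0450e+6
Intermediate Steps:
L(u, J) = u + 2*J (L(u, J) = (J + u) + J = u + 2*J)
K(k) = (-14 + k)*(k + (-2 + k)/(-13 + k))
-2265*K(B(L(-3, -4), -5)) = -2265*(28 + ((-3 + 2*(-4)) - 5)³ - 26*((-3 + 2*(-4)) - 5)² + 166*((-3 + 2*(-4)) - 5))/(-13 + ((-3 + 2*(-4)) - 5)) = -2265*(28 + ((-3 - 8) - 5)³ - 26*((-3 - 8) - 5)² + 166*((-3 - 8) - 5))/(-13 + ((-3 - 8) - 5)) = -2265*(28 + (-11 - 5)³ - 26*(-11 - 5)² + 166*(-11 - 5))/(-13 + (-11 - 5)) = -2265*(28 + (-16)³ - 26*(-16)² + 166*(-16))/(-13 - 16) = -2265*(28 - 4096 - 26*256 - 2656)/(-29) = -(-2265)*(28 - 4096 - 6656 - 2656)/29 = -(-2265)*(-13380)/29 = -2265*13380/29 = -30305700/29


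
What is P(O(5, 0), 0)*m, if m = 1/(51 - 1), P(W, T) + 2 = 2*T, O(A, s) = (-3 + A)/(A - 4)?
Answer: -1/25 ≈ -0.040000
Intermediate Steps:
O(A, s) = (-3 + A)/(-4 + A)
P(W, T) = -2 + 2*T
m = 1/50 ≈ 0.020000
P(O(5, 0), 0)*m = (-2 + 2*0)*(1/50) = (-2 + 0)*(1/50) = -2*1/50 = -1/25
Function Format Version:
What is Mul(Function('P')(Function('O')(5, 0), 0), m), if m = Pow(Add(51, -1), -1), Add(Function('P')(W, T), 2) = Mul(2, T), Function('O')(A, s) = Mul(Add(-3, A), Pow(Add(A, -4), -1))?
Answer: Rational(-1, 25) ≈ -0.040000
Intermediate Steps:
Function('O')(A, s) = Mul(Pow(Add(-4, A), -1), Add(-3, A)) (Function('O')(A, s) = Mul(Add(-3, A), Pow(Add(-4, A), -1)) = Mul(Pow(Add(-4, A), -1), Add(-3, A)))
Function('P')(W, T) = Add(-2, Mul(2, T))
m = Rational(1, 50) (m = Pow(50, -1) = Rational(1, 50) ≈ 0.020000)
Mul(Function('P')(Function('O')(5, 0), 0), m) = Mul(Add(-2, Mul(2, 0)), Rational(1, 50)) = Mul(Add(-2, 0), Rational(1, 50)) = Mul(-2, Rational(1, 50)) = Rational(-1, 25)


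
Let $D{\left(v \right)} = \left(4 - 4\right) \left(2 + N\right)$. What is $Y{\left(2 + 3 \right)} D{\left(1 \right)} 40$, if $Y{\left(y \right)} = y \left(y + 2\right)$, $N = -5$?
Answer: $0$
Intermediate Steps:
$Y{\left(y \right)} = y \left(2 + y\right)$
$D{\left(v \right)} = 0$ ($D{\left(v \right)} = \left(4 - 4\right) \left(2 - 5\right) = 0 \left(-3\right) = 0$)
$Y{\left(2 + 3 \right)} D{\left(1 \right)} 40 = \left(2 + 3\right) \left(2 + \left(2 + 3\right)\right) 0 \cdot 40 = 5 \left(2 + 5\right) 0 \cdot 40 = 5 \cdot 7 \cdot 0 \cdot 40 = 35 \cdot 0 \cdot 40 = 0 \cdot 40 = 0$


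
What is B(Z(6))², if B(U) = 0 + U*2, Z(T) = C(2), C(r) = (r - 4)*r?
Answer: 64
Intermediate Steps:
C(r) = r*(-4 + r) (C(r) = (-4 + r)*r = r*(-4 + r))
Z(T) = -4 (Z(T) = 2*(-4 + 2) = 2*(-2) = -4)
B(U) = 2*U (B(U) = 0 + 2*U = 2*U)
B(Z(6))² = (2*(-4))² = (-8)² = 64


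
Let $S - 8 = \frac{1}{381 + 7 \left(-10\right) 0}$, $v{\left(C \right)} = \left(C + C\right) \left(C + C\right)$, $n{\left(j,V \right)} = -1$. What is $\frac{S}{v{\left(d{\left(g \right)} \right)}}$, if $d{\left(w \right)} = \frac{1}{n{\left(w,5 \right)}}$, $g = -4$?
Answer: $\frac{3049}{1524} \approx 2.0007$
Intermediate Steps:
$d{\left(w \right)} = -1$ ($d{\left(w \right)} = \frac{1}{-1} = -1$)
$v{\left(C \right)} = 4 C^{2}$ ($v{\left(C \right)} = 2 C 2 C = 4 C^{2}$)
$S = \frac{3049}{381}$ ($S = 8 + \frac{1}{381 + 7 \left(-10\right) 0} = 8 + \frac{1}{381 - 0} = 8 + \frac{1}{381 + 0} = 8 + \frac{1}{381} = \frac{3049}{381} \approx 8.0026$)
$\frac{S}{v{\left(d{\left(g \right)} \right)}} = \frac{3049}{381 \cdot 4 \left(-1\right)^{2}} = \frac{3049}{381 \cdot 4 \cdot 1} = \frac{3049}{381 \cdot 4} = \frac{3049}{381} \cdot \frac{1}{4} = \frac{3049}{1524}$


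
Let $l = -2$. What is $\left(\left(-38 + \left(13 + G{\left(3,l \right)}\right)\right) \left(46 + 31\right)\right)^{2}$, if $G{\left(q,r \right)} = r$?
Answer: $4322241$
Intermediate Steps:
$\left(\left(-38 + \left(13 + G{\left(3,l \right)}\right)\right) \left(46 + 31\right)\right)^{2} = \left(\left(-38 + \left(13 - 2\right)\right) \left(46 + 31\right)\right)^{2} = \left(\left(-38 + 11\right) 77\right)^{2} = \left(\left(-27\right) 77\right)^{2} = \left(-2079\right)^{2} = 4322241$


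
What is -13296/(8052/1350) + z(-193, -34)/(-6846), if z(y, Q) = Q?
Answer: -5120111993/2296833 ≈ -2229.2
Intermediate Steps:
-13296/(8052/1350) + z(-193, -34)/(-6846) = -13296/(8052/1350) - 34/(-6846) = -13296/(8052*(1/1350)) - 34*(-1/6846) = -13296/1342/225 + 17/3423 = -13296*225/1342 + 17/3423 = -1495800/671 + 17/3423 = -5120111993/2296833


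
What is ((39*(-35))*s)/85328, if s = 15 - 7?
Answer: -1365/10666 ≈ -0.12798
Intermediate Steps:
s = 8
((39*(-35))*s)/85328 = ((39*(-35))*8)/85328 = -1365*8*(1/85328) = -10920*1/85328 = -1365/10666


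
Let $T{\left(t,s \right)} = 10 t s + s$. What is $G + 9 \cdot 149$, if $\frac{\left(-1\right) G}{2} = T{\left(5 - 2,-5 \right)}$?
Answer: $1651$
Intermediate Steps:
$T{\left(t,s \right)} = s + 10 s t$ ($T{\left(t,s \right)} = 10 s t + s = s + 10 s t$)
$G = 310$ ($G = - 2 \left(- 5 \left(1 + 10 \left(5 - 2\right)\right)\right) = - 2 \left(- 5 \left(1 + 10 \cdot 3\right)\right) = - 2 \left(- 5 \left(1 + 30\right)\right) = - 2 \left(\left(-5\right) 31\right) = \left(-2\right) \left(-155\right) = 310$)
$G + 9 \cdot 149 = 310 + 9 \cdot 149 = 310 + 1341 = 1651$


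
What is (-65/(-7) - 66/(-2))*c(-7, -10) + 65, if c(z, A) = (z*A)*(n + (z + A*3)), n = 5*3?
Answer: -65055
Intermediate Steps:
n = 15
c(z, A) = A*z*(15 + z + 3*A) (c(z, A) = (z*A)*(15 + (z + A*3)) = (A*z)*(15 + (z + 3*A)) = (A*z)*(15 + z + 3*A) = A*z*(15 + z + 3*A))
(-65/(-7) - 66/(-2))*c(-7, -10) + 65 = (-65/(-7) - 66/(-2))*(-10*(-7)*(15 - 7 + 3*(-10))) + 65 = (-65*(-⅐) - 66*(-½))*(-10*(-7)*(15 - 7 - 30)) + 65 = (65/7 + 33)*(-10*(-7)*(-22)) + 65 = (296/7)*(-1540) + 65 = -65120 + 65 = -65055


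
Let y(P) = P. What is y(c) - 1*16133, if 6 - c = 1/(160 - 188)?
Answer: -451555/28 ≈ -16127.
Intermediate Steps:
c = 169/28 (c = 6 - 1/(160 - 188) = 6 - 1/(-28) = 6 - 1*(-1/28) = 6 + 1/28 = 169/28 ≈ 6.0357)
y(c) - 1*16133 = 169/28 - 1*16133 = 169/28 - 16133 = -451555/28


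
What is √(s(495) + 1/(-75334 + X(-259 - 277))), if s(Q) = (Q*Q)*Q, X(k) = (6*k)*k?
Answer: √329581585936284377942/1648442 ≈ 11013.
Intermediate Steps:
X(k) = 6*k²
s(Q) = Q³ (s(Q) = Q²*Q = Q³)
√(s(495) + 1/(-75334 + X(-259 - 277))) = √(495³ + 1/(-75334 + 6*(-259 - 277)²)) = √(121287375 + 1/(-75334 + 6*(-536)²)) = √(121287375 + 1/(-75334 + 6*287296)) = √(121287375 + 1/(-75334 + 1723776)) = √(121287375 + 1/1648442) = √(199935203019751/1648442) = √329581585936284377942/1648442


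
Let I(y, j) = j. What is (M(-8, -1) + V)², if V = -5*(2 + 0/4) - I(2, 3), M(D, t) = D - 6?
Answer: 729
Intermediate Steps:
M(D, t) = -6 + D
V = -13 (V = -5*(2 + 0/4) - 1*3 = -5*(2 + 0*(¼)) - 3 = -5*(2 + 0) - 3 = -5*2 - 3 = -10 - 3 = -13)
(M(-8, -1) + V)² = ((-6 - 8) - 13)² = (-14 - 13)² = (-27)² = 729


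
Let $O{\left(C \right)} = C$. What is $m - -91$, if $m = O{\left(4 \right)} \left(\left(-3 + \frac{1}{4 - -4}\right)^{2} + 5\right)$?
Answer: $\frac{2305}{16} \approx 144.06$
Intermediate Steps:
$m = \frac{849}{16}$ ($m = 4 \left(\left(-3 + \frac{1}{4 - -4}\right)^{2} + 5\right) = 4 \left(\left(-3 + \frac{1}{4 + 4}\right)^{2} + 5\right) = 4 \left(\left(-3 + \frac{1}{8}\right)^{2} + 5\right) = 4 \left(\left(- \frac{23}{8}\right)^{2} + 5\right) = 4 \left(\frac{529}{64} + 5\right) = 4 \cdot \frac{849}{64} = \frac{849}{16} \approx 53.063$)
$m - -91 = \frac{849}{16} - -91 = \frac{849}{16} + 91 = \frac{2305}{16}$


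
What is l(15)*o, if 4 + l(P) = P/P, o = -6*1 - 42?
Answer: 144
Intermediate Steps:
o = -48 (o = -6 - 42 = -48)
l(P) = -3 (l(P) = -4 + P/P = -4 + 1 = -3)
l(15)*o = -3*(-48) = 144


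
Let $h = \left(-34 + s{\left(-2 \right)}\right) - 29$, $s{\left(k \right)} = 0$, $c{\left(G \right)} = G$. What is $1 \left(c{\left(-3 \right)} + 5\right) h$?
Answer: $-126$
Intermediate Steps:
$h = -63$ ($h = \left(-34 + 0\right) - 29 = -34 - 29 = -63$)
$1 \left(c{\left(-3 \right)} + 5\right) h = 1 \left(-3 + 5\right) \left(-63\right) = 1 \cdot 2 \left(-63\right) = 2 \left(-63\right) = -126$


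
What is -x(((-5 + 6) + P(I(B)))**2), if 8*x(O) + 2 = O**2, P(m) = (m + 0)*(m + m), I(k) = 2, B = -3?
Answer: -6559/8 ≈ -819.88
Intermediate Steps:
P(m) = 2*m**2 (P(m) = m*(2*m) = 2*m**2)
x(O) = -1/4 + O**2/8
-x(((-5 + 6) + P(I(B)))**2) = -(-1/4 + (((-5 + 6) + 2*2**2)**2)**2/8) = -(-1/4 + ((1 + 2*4)**2)**2/8) = -(-1/4 + ((1 + 8)**2)**2/8) = -(-1/4 + (9**2)**2/8) = -(-1/4 + (1/8)*81**2) = -(-1/4 + (1/8)*6561) = -(-1/4 + 6561/8) = -1*6559/8 = -6559/8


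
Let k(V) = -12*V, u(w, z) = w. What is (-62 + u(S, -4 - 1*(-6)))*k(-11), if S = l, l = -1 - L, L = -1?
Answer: -8184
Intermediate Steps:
l = 0 (l = -1 - 1*(-1) = -1 + 1 = 0)
S = 0
(-62 + u(S, -4 - 1*(-6)))*k(-11) = (-62 + 0)*(-12*(-11)) = -62*132 = -8184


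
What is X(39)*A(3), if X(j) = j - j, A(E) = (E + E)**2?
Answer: 0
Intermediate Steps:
A(E) = 4*E**2 (A(E) = (2*E)**2 = 4*E**2)
X(j) = 0
X(39)*A(3) = 0*(4*3**2) = 0*(4*9) = 0*36 = 0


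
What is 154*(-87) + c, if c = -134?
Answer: -13532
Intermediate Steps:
154*(-87) + c = 154*(-87) - 134 = -13398 - 134 = -13532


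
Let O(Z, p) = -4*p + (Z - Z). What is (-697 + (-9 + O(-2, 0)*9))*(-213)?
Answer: 150378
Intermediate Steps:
O(Z, p) = -4*p (O(Z, p) = -4*p + 0 = -4*p)
(-697 + (-9 + O(-2, 0)*9))*(-213) = (-697 + (-9 - 4*0*9))*(-213) = (-697 + (-9 + 0*9))*(-213) = (-697 + (-9 + 0))*(-213) = (-697 - 9)*(-213) = -706*(-213) = 150378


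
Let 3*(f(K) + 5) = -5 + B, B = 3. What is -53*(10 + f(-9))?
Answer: -689/3 ≈ -229.67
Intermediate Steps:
f(K) = -17/3 (f(K) = -5 + (-5 + 3)/3 = -5 + (⅓)*(-2) = -5 - ⅔ = -17/3)
-53*(10 + f(-9)) = -53*(10 - 17/3) = -53*13/3 = -689/3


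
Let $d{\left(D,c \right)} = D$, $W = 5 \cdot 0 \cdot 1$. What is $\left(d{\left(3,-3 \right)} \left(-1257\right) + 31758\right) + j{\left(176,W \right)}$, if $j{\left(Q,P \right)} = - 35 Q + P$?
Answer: $21827$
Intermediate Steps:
$W = 0$ ($W = 0 \cdot 1 = 0$)
$j{\left(Q,P \right)} = P - 35 Q$
$\left(d{\left(3,-3 \right)} \left(-1257\right) + 31758\right) + j{\left(176,W \right)} = \left(3 \left(-1257\right) + 31758\right) + \left(0 - 6160\right) = \left(-3771 + 31758\right) + \left(0 - 6160\right) = 27987 - 6160 = 21827$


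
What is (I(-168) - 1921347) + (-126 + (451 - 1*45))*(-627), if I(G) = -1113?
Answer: -2098020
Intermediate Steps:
(I(-168) - 1921347) + (-126 + (451 - 1*45))*(-627) = (-1113 - 1921347) + (-126 + (451 - 1*45))*(-627) = -1922460 + (-126 + (451 - 45))*(-627) = -1922460 + (-126 + 406)*(-627) = -1922460 + 280*(-627) = -1922460 - 175560 = -2098020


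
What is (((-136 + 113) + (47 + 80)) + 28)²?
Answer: 17424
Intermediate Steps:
(((-136 + 113) + (47 + 80)) + 28)² = ((-23 + 127) + 28)² = (104 + 28)² = 132² = 17424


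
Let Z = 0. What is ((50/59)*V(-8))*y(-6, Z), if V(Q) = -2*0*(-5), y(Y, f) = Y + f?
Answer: 0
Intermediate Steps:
V(Q) = 0 (V(Q) = 0*(-5) = 0)
((50/59)*V(-8))*y(-6, Z) = ((50/59)*0)*(-6 + 0) = ((50*(1/59))*0)*(-6) = ((50/59)*0)*(-6) = 0*(-6) = 0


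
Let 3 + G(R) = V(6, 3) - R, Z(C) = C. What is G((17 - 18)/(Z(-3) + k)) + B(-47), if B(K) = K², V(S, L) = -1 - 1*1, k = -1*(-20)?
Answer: 37469/17 ≈ 2204.1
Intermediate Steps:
k = 20
V(S, L) = -2 (V(S, L) = -1 - 1 = -2)
G(R) = -5 - R (G(R) = -3 + (-2 - R) = -5 - R)
G((17 - 18)/(Z(-3) + k)) + B(-47) = (-5 - (17 - 18)/(-3 + 20)) + (-47)² = (-5 - (-1)/17) + 2209 = (-5 - 1*(-1/17)) + 2209 = (-5 + 1/17) + 2209 = -84/17 + 2209 = 37469/17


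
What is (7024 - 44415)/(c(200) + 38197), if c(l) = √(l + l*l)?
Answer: -1428224027/1458970609 + 373910*√402/1458970609 ≈ -0.97379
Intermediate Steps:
c(l) = √(l + l²)
(7024 - 44415)/(c(200) + 38197) = (7024 - 44415)/(√(200*(1 + 200)) + 38197) = -37391/(√(200*201) + 38197) = -37391/(√40200 + 38197) = -37391/(10*√402 + 38197) = -37391/(38197 + 10*√402)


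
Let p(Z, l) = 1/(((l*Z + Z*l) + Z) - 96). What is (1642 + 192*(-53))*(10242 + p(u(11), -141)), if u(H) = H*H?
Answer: -2980256050582/34097 ≈ -8.7405e+7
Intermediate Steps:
u(H) = H²
p(Z, l) = 1/(-96 + Z + 2*Z*l) (p(Z, l) = 1/(((Z*l + Z*l) + Z) - 96) = 1/((2*Z*l + Z) - 96) = 1/((Z + 2*Z*l) - 96) = 1/(-96 + Z + 2*Z*l))
(1642 + 192*(-53))*(10242 + p(u(11), -141)) = (1642 + 192*(-53))*(10242 + 1/(-96 + 11² + 2*11²*(-141))) = (1642 - 10176)*(10242 + 1/(-96 + 121 + 2*121*(-141))) = -8534*(10242 + 1/(-96 + 121 - 34122)) = -8534*(10242 + 1/(-34097)) = -8534*(10242 - 1/34097) = -8534*349221473/34097 = -2980256050582/34097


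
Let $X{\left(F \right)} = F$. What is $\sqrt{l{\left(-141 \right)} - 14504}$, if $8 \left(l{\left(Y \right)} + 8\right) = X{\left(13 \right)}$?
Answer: $\frac{i \sqrt{232166}}{4} \approx 120.46 i$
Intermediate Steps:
$l{\left(Y \right)} = - \frac{51}{8}$ ($l{\left(Y \right)} = -8 + \frac{1}{8} \cdot 13 = -8 + \frac{13}{8} = - \frac{51}{8}$)
$\sqrt{l{\left(-141 \right)} - 14504} = \sqrt{- \frac{51}{8} - 14504} = \sqrt{- \frac{116083}{8}} = \frac{i \sqrt{232166}}{4}$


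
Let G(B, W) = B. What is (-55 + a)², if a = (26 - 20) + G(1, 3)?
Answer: 2304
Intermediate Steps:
a = 7 (a = (26 - 20) + 1 = 6 + 1 = 7)
(-55 + a)² = (-55 + 7)² = (-48)² = 2304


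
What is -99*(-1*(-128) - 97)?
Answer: -3069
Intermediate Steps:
-99*(-1*(-128) - 97) = -99*(128 - 97) = -99*31 = -3069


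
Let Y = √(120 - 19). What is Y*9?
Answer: 9*√101 ≈ 90.449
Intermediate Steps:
Y = √101 ≈ 10.050
Y*9 = √101*9 = 9*√101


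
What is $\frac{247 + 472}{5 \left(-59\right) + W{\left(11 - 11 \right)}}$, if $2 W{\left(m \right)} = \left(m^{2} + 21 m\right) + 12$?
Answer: $- \frac{719}{289} \approx -2.4879$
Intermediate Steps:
$W{\left(m \right)} = 6 + \frac{m^{2}}{2} + \frac{21 m}{2}$ ($W{\left(m \right)} = \frac{\left(m^{2} + 21 m\right) + 12}{2} = \frac{12 + m^{2} + 21 m}{2} = 6 + \frac{m^{2}}{2} + \frac{21 m}{2}$)
$\frac{247 + 472}{5 \left(-59\right) + W{\left(11 - 11 \right)}} = \frac{247 + 472}{5 \left(-59\right) + \left(6 + \frac{\left(11 - 11\right)^{2}}{2} + \frac{21 \left(11 - 11\right)}{2}\right)} = \frac{719}{-295 + \left(6 + \frac{0^{2}}{2} + \frac{21}{2} \cdot 0\right)} = \frac{719}{-295 + \left(6 + \frac{1}{2} \cdot 0 + 0\right)} = \frac{719}{-295 + \left(6 + 0 + 0\right)} = \frac{719}{-295 + 6} = \frac{719}{-289} = 719 \left(- \frac{1}{289}\right) = - \frac{719}{289}$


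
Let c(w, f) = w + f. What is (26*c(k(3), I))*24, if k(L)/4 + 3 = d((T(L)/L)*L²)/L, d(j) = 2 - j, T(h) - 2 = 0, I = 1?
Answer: -10192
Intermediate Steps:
T(h) = 2 (T(h) = 2 + 0 = 2)
k(L) = -12 + 4*(2 - 2*L)/L (k(L) = -12 + 4*((2 - 2/L*L²)/L) = -12 + 4*((2 - 2*L)/L) = -12 + 4*(2 - 2*L)/L)
c(w, f) = f + w
(26*c(k(3), I))*24 = (26*(1 + (-20 + 8/3)))*24 = (26*(1 - 52/3))*24 = (26*(-49/3))*24 = -1274/3*24 = -10192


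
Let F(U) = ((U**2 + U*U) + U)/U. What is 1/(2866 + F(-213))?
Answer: 1/2441 ≈ 0.00040967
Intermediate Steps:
F(U) = (U + 2*U**2)/U (F(U) = ((U**2 + U**2) + U)/U = (2*U**2 + U)/U = (U + 2*U**2)/U)
1/(2866 + F(-213)) = 1/(2866 + (1 + 2*(-213))) = 1/(2866 + (1 - 426)) = 1/(2866 - 425) = 1/2441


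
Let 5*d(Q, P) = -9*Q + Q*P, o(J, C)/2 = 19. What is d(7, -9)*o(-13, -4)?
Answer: -4788/5 ≈ -957.60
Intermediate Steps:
o(J, C) = 38 (o(J, C) = 2*19 = 38)
d(Q, P) = -9*Q/5 + P*Q/5 (d(Q, P) = (-9*Q + Q*P)/5 = (-9*Q + P*Q)/5 = -9*Q/5 + P*Q/5)
d(7, -9)*o(-13, -4) = ((⅕)*7*(-9 - 9))*38 = ((⅕)*7*(-18))*38 = -126/5*38 = -4788/5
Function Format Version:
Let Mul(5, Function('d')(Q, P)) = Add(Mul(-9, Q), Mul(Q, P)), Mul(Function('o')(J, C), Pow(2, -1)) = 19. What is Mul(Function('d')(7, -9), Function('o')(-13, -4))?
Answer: Rational(-4788, 5) ≈ -957.60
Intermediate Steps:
Function('o')(J, C) = 38 (Function('o')(J, C) = Mul(2, 19) = 38)
Function('d')(Q, P) = Add(Mul(Rational(-9, 5), Q), Mul(Rational(1, 5), P, Q)) (Function('d')(Q, P) = Mul(Rational(1, 5), Add(Mul(-9, Q), Mul(Q, P))) = Mul(Rational(1, 5), Add(Mul(-9, Q), Mul(P, Q))) = Add(Mul(Rational(-9, 5), Q), Mul(Rational(1, 5), P, Q)))
Mul(Function('d')(7, -9), Function('o')(-13, -4)) = Mul(Mul(Rational(1, 5), 7, Add(-9, -9)), 38) = Mul(Mul(Rational(1, 5), 7, -18), 38) = Mul(Rational(-126, 5), 38) = Rational(-4788, 5)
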